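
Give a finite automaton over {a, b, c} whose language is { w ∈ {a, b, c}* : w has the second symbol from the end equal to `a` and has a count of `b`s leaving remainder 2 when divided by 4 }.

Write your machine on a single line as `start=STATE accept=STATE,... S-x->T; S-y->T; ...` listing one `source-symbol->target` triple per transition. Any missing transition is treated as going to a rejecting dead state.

start=q0; accept=q4,q7; q0-a->q0; q0-b->q1; q0-c->q0; q1-a->q2; q1-b->q3; q1-c->q1; q2-a->q2; q2-b->q4; q2-c->q1; q3-a->q5; q3-b->q6; q3-c->q3; q4-a->q5; q4-b->q6; q4-c->q3; q5-a->q7; q5-b->q6; q5-c->q4; q6-a->q6; q6-b->q0; q6-c->q6; q7-a->q7; q7-b->q6; q7-c->q4

Run two small machines in parallel and take their product. One (13 states) tracks the last 2 symbols read; the other (4 states) tracks the count of `b`s modulo 4. Each combined state is a pair, one component from each; accept when both components accept. Equivalent product states are then merged.
With 8 states:
        a   b   c  
>  q0   q0  q1  q0 
   q1   q2  q3  q1 
   q2   q2  q4  q1 
   q3   q5  q6  q3 
 * q4   q5  q6  q3 
   q5   q7  q6  q4 
   q6   q6  q0  q6 
 * q7   q7  q6  q4 
(> = start, * = accepting)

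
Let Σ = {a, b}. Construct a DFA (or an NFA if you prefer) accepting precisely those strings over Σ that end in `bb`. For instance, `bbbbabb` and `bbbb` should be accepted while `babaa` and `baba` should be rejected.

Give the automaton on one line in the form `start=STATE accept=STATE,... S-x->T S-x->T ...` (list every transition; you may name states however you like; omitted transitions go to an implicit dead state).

start=q0 accept=q2 q0-a->q0 q0-b->q1 q1-a->q0 q1-b->q2 q2-a->q0 q2-b->q2

Remember how much of `bb` the current input suffix matches. State q0 means no match yet; q1 means the last symbol is `b`; q2 means the last 2 symbols are `bb`. Only q2 accepts. On a mismatch, fall back to the longest proper suffix that is still a prefix of `bb`.
        a   b  
>  q0   q0  q1 
   q1   q0  q2 
 * q2   q0  q2 
(> = start, * = accepting)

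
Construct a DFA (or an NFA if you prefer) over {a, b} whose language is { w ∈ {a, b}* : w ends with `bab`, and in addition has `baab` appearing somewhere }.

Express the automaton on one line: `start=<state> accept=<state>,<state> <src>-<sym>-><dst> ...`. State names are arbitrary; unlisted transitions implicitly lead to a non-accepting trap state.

Build one automaton per condition and run them in lockstep. One (4 states) tracks how much of the suffix `bab` has currently been matched; the other (5 states) tracks whether and how much of `baab` has been seen. Each combined state is a pair, one component from each; accept when both components accept. Minimizing collapses redundant product states.
An 8-state machine:
        a   b  
>  q0   q0  q1 
   q1   q2  q1 
   q2   q3  q1 
   q3   q0  q4 
   q4   q5  q4 
   q5   q6  q7 
   q6   q6  q4 
 * q7   q5  q4 
(> = start, * = accepting)

start=q0 accept=q7 q0-a->q0 q0-b->q1 q1-a->q2 q1-b->q1 q2-a->q3 q2-b->q1 q3-a->q0 q3-b->q4 q4-a->q5 q4-b->q4 q5-a->q6 q5-b->q7 q6-a->q6 q6-b->q4 q7-a->q5 q7-b->q4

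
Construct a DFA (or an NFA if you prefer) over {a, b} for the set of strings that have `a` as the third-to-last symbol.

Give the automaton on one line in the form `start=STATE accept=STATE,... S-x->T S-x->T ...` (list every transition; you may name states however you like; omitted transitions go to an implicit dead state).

Because acceptance depends on a position counted from the end, the machine has to buffer the most recent 3 symbols. Make each state the string of the last up-to-3 symbols read; on input `x` shift the window left and append `x`. Accept when the buffered window has length 3 and begins with `a`.
          a    b  
>  S0     S1   S2 
   S1     S3   S4 
   S2     S5   S6 
   S3     S7   S8 
   S4     S9  S10 
   S5    S11  S12 
   S6    S13  S14 
 * S7     S7   S8 
 * S8     S9  S10 
 * S9    S11  S12 
 * S10   S13  S14 
   S11    S7   S8 
   S12    S9  S10 
   S13   S11  S12 
   S14   S13  S14 
(> = start, * = accepting)

start=S0 accept=S7,S8,S9,S10 S0-a->S1 S0-b->S2 S1-a->S3 S1-b->S4 S2-a->S5 S2-b->S6 S3-a->S7 S3-b->S8 S4-a->S9 S4-b->S10 S5-a->S11 S5-b->S12 S6-a->S13 S6-b->S14 S7-a->S7 S7-b->S8 S8-a->S9 S8-b->S10 S9-a->S11 S9-b->S12 S10-a->S13 S10-b->S14 S11-a->S7 S11-b->S8 S12-a->S9 S12-b->S10 S13-a->S11 S13-b->S12 S14-a->S13 S14-b->S14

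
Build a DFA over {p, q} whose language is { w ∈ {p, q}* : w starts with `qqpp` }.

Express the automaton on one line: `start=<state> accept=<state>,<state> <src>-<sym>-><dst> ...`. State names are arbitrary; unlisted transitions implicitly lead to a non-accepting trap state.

Check the first 4 symbols one by one: S0 through S3 record how many have matched `qqpp` so far; any wrong symbol goes to the dead state S5. After all 4 match we enter the accepting sink S4.
A 6-state machine:
        p   q  
>  S0   S5  S1 
   S1   S5  S2 
   S2   S3  S5 
   S3   S4  S5 
 * S4   S4  S4 
   S5   S5  S5 
(> = start, * = accepting)

start=S0 accept=S4 S0-p->S5 S0-q->S1 S1-p->S5 S1-q->S2 S2-p->S3 S2-q->S5 S3-p->S4 S3-q->S5 S4-p->S4 S4-q->S4 S5-p->S5 S5-q->S5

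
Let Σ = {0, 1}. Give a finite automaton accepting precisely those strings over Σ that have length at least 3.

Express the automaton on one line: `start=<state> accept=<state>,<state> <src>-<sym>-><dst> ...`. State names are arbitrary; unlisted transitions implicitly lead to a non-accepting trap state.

start=S0 accept=S3,S4 S0-0->S1 S0-1->S1 S1-0->S2 S1-1->S2 S2-0->S3 S2-1->S3 S3-0->S4 S3-1->S4 S4-0->S4 S4-1->S4

Count input length up to 4: every symbol moves from S0 toward S4, which means 'more than 3' and absorbs. Accept from {S3, S4}.
5 states suffice.
        0   1  
>  S0   S1  S1 
   S1   S2  S2 
   S2   S3  S3 
 * S3   S4  S4 
 * S4   S4  S4 
(> = start, * = accepting)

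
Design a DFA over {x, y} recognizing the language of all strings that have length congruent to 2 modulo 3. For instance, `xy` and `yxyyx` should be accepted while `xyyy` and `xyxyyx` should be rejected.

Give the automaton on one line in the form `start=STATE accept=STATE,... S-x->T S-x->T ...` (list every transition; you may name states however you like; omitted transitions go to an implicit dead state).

start=A accept=C A-x->B A-y->B B-x->C B-y->C C-x->A C-y->A

Count input length modulo 3: every symbol advances one step around the cycle A → B → C → A. Accept at C.
With 3 states:
       x  y 
>  A   B  B 
   B   C  C 
 * C   A  A 
(> = start, * = accepting)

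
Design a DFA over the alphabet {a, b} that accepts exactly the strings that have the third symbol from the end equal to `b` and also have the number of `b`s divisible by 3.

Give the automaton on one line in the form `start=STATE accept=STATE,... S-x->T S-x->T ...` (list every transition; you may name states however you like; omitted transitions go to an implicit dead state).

start=q0 accept=q6,q9,q10,q13 q0-a->q0 q0-b->q1 q1-a->q2 q1-b->q3 q2-a->q2 q2-b->q4 q3-a->q5 q3-b->q6 q4-a->q5 q4-b->q7 q5-a->q8 q5-b->q9 q6-a->q10 q6-b->q1 q7-a->q10 q7-b->q1 q8-a->q8 q8-b->q11 q9-a->q12 q9-b->q1 q10-a->q13 q10-b->q1 q11-a->q12 q11-b->q1 q12-a->q13 q12-b->q1 q13-a->q0 q13-b->q1

Run two small machines in parallel and take their product. The first has 15 states tracking the last 3 symbols read; the second has 3 states tracking the count of `b`s modulo 3. A product state is a pair (one from each), accepting exactly when both do. After merging equivalent states the machine shrinks.
          a    b  
>  q0     q0   q1 
   q1     q2   q3 
   q2     q2   q4 
   q3     q5   q6 
   q4     q5   q7 
   q5     q8   q9 
 * q6    q10   q1 
   q7    q10   q1 
   q8     q8  q11 
 * q9    q12   q1 
 * q10   q13   q1 
   q11   q12   q1 
   q12   q13   q1 
 * q13    q0   q1 
(> = start, * = accepting)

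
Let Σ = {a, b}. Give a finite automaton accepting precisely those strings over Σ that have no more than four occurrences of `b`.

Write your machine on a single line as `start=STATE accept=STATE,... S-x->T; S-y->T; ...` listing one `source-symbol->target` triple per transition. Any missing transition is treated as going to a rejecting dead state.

start=s0; accept=s0,s1,s2,s3,s4; s0-a->s0; s0-b->s1; s1-a->s1; s1-b->s2; s2-a->s2; s2-b->s3; s3-a->s3; s3-b->s4; s4-a->s4; s4-b->s5; s5-a->s5; s5-b->s5

Count `b`s, saturating at 5: states s0 through s4 mean 0 through 4 `b`s seen; s5 means more than 4. Each `b` increments (capped at s5); other symbols loop. Accept from {s0, s1, s2, s3, s4}.
        a   b  
>* s0   s0  s1 
 * s1   s1  s2 
 * s2   s2  s3 
 * s3   s3  s4 
 * s4   s4  s5 
   s5   s5  s5 
(> = start, * = accepting)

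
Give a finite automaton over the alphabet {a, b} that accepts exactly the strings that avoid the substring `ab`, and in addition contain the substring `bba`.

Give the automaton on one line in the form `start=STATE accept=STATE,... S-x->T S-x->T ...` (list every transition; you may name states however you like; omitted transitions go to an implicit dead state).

start=q0 accept=q4 q0-a->q1 q0-b->q2 q1-a->q1 q1-b->q1 q2-a->q1 q2-b->q3 q3-a->q4 q3-b->q3 q4-a->q4 q4-b->q1

Build one automaton per condition and run them in lockstep. One (3 states) tracks partial matches of the forbidden pattern `ab`; the other (4 states) tracks whether and how much of `bba` has been seen. Each combined state is a pair, one component from each; accept when both components accept. After merging equivalent states the machine shrinks.
        a   b  
>  q0   q1  q2 
   q1   q1  q1 
   q2   q1  q3 
   q3   q4  q3 
 * q4   q4  q1 
(> = start, * = accepting)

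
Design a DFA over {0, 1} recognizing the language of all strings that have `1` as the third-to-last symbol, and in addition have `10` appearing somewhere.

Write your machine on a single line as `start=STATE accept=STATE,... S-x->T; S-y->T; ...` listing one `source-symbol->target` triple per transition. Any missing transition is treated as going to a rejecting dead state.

start=q0; accept=q4,q5,q6,q10; q0-0->q0; q0-1->q1; q1-0->q2; q1-1->q3; q2-0->q4; q2-1->q5; q3-0->q6; q3-1->q3; q4-0->q7; q4-1->q8; q5-0->q2; q5-1->q9; q6-0->q4; q6-1->q5; q7-0->q7; q7-1->q8; q8-0->q2; q8-1->q9; q9-0->q6; q9-1->q10; q10-0->q6; q10-1->q10

Run two small machines in parallel and take their product. One (15 states) tracks the last 3 symbols read; the other (3 states) tracks whether and how much of `10` has been seen. Each combined state is a pair, one component from each; accept when both components accept. After merging equivalent states the machine shrinks.
With 11 states:
          0    1  
>  q0     q0   q1 
   q1     q2   q3 
   q2     q4   q5 
   q3     q6   q3 
 * q4     q7   q8 
 * q5     q2   q9 
 * q6     q4   q5 
   q7     q7   q8 
   q8     q2   q9 
   q9     q6  q10 
 * q10    q6  q10 
(> = start, * = accepting)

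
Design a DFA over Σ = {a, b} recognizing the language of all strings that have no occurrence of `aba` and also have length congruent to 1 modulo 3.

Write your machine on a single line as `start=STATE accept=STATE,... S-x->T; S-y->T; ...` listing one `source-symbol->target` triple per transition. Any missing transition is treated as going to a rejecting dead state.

start=S0; accept=S1,S2,S9; S0-a->S1; S0-b->S2; S1-a->S3; S1-b->S4; S2-a->S3; S2-b->S5; S3-a->S6; S3-b->S7; S4-a->S8; S4-b->S0; S5-a->S6; S5-b->S0; S6-a->S1; S6-b->S9; S7-a->S8; S7-b->S2; S8-a->S8; S8-b->S8; S9-a->S8; S9-b->S5

Build one automaton per condition and run them in lockstep. The first has 4 states tracking partial matches of the forbidden pattern `aba`; the second has 3 states tracking the input length modulo 3. A product state is a pair (one from each), accepting exactly when both do. Minimizing collapses redundant product states.
        a   b  
>  S0   S1  S2 
 * S1   S3  S4 
 * S2   S3  S5 
   S3   S6  S7 
   S4   S8  S0 
   S5   S6  S0 
   S6   S1  S9 
   S7   S8  S2 
   S8   S8  S8 
 * S9   S8  S5 
(> = start, * = accepting)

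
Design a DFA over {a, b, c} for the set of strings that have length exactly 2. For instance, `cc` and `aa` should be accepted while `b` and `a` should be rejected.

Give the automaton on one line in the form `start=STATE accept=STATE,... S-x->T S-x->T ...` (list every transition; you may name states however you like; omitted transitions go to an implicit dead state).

We only need to distinguish lengths 0, 1, …, 2, and '>2'. Chain q0 → q1 → q2 → q3 on every symbol, with q3 looping. Accepting states: {q2}.
A 4-state machine:
        a   b   c  
>  q0   q1  q1  q1 
   q1   q2  q2  q2 
 * q2   q3  q3  q3 
   q3   q3  q3  q3 
(> = start, * = accepting)

start=q0 accept=q2 q0-a->q1 q0-b->q1 q0-c->q1 q1-a->q2 q1-b->q2 q1-c->q2 q2-a->q3 q2-b->q3 q2-c->q3 q3-a->q3 q3-b->q3 q3-c->q3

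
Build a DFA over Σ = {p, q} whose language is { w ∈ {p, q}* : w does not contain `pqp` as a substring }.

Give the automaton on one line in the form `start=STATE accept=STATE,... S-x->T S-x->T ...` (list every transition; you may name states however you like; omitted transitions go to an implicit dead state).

This is the complement of 'contains `pqp`'. Use the same substring-matching states — S0 through S3 holding how much of `pqp` has just been matched — but flip the accepting set: everything except the trap S3 accepts.
A 4-state machine:
        p   q  
>* S0   S1  S0 
 * S1   S1  S2 
 * S2   S3  S0 
   S3   S3  S3 
(> = start, * = accepting)

start=S0 accept=S0,S1,S2 S0-p->S1 S0-q->S0 S1-p->S1 S1-q->S2 S2-p->S3 S2-q->S0 S3-p->S3 S3-q->S3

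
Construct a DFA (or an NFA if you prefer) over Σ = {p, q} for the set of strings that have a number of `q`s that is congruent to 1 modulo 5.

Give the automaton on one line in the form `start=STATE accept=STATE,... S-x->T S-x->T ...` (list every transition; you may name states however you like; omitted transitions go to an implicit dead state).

start=s0 accept=s1 s0-p->s0 s0-q->s1 s1-p->s1 s1-q->s2 s2-p->s2 s2-q->s3 s3-p->s3 s3-q->s4 s4-p->s4 s4-q->s0

The only thing that matters is how many `q`s have appeared, reduced mod 5. Use one state per residue: s0 for 0, …, s4 for 4. Reading `q` moves to the next residue; anything else stays put. s1 is accepting.
5 states suffice.
        p   q  
>  s0   s0  s1 
 * s1   s1  s2 
   s2   s2  s3 
   s3   s3  s4 
   s4   s4  s0 
(> = start, * = accepting)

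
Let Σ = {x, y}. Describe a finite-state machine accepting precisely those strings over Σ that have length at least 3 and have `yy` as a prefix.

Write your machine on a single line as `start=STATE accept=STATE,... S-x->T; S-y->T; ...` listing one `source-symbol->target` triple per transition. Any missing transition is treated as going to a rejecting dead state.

Build one automaton per condition and run them in lockstep. One (5 states) tracks the input length, saturating at 4; the other (4 states) tracks whether the input so far still matches the prefix `yy`. Each combined state is a pair, one component from each; accept when both components accept. Equivalent product states are then merged.
5 states suffice.
        x   y  
>  S0   S1  S2 
   S1   S1  S1 
   S2   S1  S3 
   S3   S4  S4 
 * S4   S4  S4 
(> = start, * = accepting)

start=S0; accept=S4; S0-x->S1; S0-y->S2; S1-x->S1; S1-y->S1; S2-x->S1; S2-y->S3; S3-x->S4; S3-y->S4; S4-x->S4; S4-y->S4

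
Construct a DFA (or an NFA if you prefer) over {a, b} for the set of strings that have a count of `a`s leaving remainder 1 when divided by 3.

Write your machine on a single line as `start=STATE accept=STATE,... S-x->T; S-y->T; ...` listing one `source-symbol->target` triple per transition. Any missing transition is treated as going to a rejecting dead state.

The only thing that matters is how many `a`s have appeared, reduced mod 3. Use one state per residue: q0 for 0, …, q2 for 2. Reading `a` moves to the next residue; anything else stays put. q1 is accepting.
        a   b  
>  q0   q1  q0 
 * q1   q2  q1 
   q2   q0  q2 
(> = start, * = accepting)

start=q0; accept=q1; q0-a->q1; q0-b->q0; q1-a->q2; q1-b->q1; q2-a->q0; q2-b->q2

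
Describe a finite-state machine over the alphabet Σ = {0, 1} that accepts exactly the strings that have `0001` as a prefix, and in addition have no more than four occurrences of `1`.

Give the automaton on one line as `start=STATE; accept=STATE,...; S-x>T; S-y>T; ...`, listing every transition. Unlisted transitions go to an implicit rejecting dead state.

Build one automaton per condition and run them in lockstep. One (6 states) tracks whether the input so far still matches the prefix `0001`; the other (6 states) tracks the count of `1`s, saturating at 5. Each combined state is a pair, one component from each; accept when both components accept. Equivalent product states are then merged.
A 9-state machine:
        0   1  
>  S0   S1  S2 
   S1   S3  S2 
   S2   S2  S2 
   S3   S4  S2 
   S4   S2  S5 
 * S5   S5  S6 
 * S6   S6  S7 
 * S7   S7  S8 
 * S8   S8  S2 
(> = start, * = accepting)

start=S0; accept=S5,S6,S7,S8; S0-0>S1; S0-1>S2; S1-0>S3; S1-1>S2; S2-0>S2; S2-1>S2; S3-0>S4; S3-1>S2; S4-0>S2; S4-1>S5; S5-0>S5; S5-1>S6; S6-0>S6; S6-1>S7; S7-0>S7; S7-1>S8; S8-0>S8; S8-1>S2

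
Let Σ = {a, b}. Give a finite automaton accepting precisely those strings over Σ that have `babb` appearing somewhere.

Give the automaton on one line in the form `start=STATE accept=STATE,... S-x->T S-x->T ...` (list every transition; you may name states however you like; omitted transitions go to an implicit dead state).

Track how much of `babb` has been matched so far: state s0 is no progress, s4 is the absorbing accept state reached once `babb` has occurred. Intermediate states record partial matches; on a mismatch, fall back to the longest reusable overlap.
        a   b  
>  s0   s0  s1 
   s1   s2  s1 
   s2   s0  s3 
   s3   s2  s4 
 * s4   s4  s4 
(> = start, * = accepting)

start=s0 accept=s4 s0-a->s0 s0-b->s1 s1-a->s2 s1-b->s1 s2-a->s0 s2-b->s3 s3-a->s2 s3-b->s4 s4-a->s4 s4-b->s4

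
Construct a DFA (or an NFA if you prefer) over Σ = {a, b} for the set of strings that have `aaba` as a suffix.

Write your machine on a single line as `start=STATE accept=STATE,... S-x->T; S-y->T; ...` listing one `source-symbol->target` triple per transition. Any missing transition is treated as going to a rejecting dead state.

Let each state record the length of the longest suffix of the input read so far that is also a prefix of `aaba`. q1 means the last symbol is `a`; q2 means the last 2 symbols are `aa`; q3 means the last 3 symbols are `aab`; q4 means the last 4 symbols are `aaba`. Accept only at q4, where the string currently ends in `aaba`.
With 5 states:
        a   b  
>  q0   q1  q0 
   q1   q2  q0 
   q2   q2  q3 
   q3   q4  q0 
 * q4   q2  q0 
(> = start, * = accepting)

start=q0; accept=q4; q0-a->q1; q0-b->q0; q1-a->q2; q1-b->q0; q2-a->q2; q2-b->q3; q3-a->q4; q3-b->q0; q4-a->q2; q4-b->q0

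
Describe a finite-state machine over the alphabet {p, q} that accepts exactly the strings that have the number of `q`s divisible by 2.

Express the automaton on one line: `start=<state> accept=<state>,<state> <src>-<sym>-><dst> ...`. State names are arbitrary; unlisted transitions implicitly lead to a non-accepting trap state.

start=s0 accept=s0 s0-p->s0 s0-q->s1 s1-p->s1 s1-q->s0

The only thing that matters is how many `q`s have appeared, reduced mod 2. Use one state per residue: s0 for 0, …, s1 for 1. Reading `q` moves to the next residue; anything else stays put. s0 is accepting.
2 states suffice.
        p   q  
>* s0   s0  s1 
   s1   s1  s0 
(> = start, * = accepting)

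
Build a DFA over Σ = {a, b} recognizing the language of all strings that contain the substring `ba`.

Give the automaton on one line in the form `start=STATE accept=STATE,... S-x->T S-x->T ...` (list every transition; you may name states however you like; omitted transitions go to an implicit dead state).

start=q0 accept=q2 q0-a->q0 q0-b->q1 q1-a->q2 q1-b->q1 q2-a->q2 q2-b->q2

States q0..q1 record the length of the longest prefix of `ba` that matches the current input suffix. Reaching q2 means `ba` has been seen, and we stay there forever. Accept from q2.
3 states suffice.
        a   b  
>  q0   q0  q1 
   q1   q2  q1 
 * q2   q2  q2 
(> = start, * = accepting)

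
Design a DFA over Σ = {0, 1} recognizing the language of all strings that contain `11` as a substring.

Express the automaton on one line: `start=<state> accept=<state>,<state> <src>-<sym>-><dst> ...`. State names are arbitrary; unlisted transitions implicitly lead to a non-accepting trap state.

States A..B record the length of the longest prefix of `11` that matches the current input suffix. Reaching C means `11` has been seen, and we stay there forever. Accept from C.
With 3 states:
       0  1 
>  A   A  B 
   B   A  C 
 * C   C  C 
(> = start, * = accepting)

start=A accept=C A-0->A A-1->B B-0->A B-1->C C-0->C C-1->C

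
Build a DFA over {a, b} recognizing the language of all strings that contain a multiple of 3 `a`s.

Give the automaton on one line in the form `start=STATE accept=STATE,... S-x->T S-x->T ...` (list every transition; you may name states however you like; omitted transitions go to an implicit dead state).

start=S0 accept=S0 S0-a->S1 S0-b->S0 S1-a->S2 S1-b->S1 S2-a->S0 S2-b->S2

The only thing that matters is how many `a`s have appeared, reduced mod 3. Use one state per residue: S0 for 0, …, S2 for 2. Reading `a` moves to the next residue; anything else stays put. S0 is accepting.
A 3-state machine:
        a   b  
>* S0   S1  S0 
   S1   S2  S1 
   S2   S0  S2 
(> = start, * = accepting)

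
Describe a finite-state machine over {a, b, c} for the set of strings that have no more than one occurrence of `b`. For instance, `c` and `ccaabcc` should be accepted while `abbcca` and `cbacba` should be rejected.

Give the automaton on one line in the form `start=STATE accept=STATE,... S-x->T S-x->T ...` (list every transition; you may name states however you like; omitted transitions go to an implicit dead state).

start=q0 accept=q0,q1 q0-a->q0 q0-b->q1 q0-c->q0 q1-a->q1 q1-b->q2 q1-c->q1 q2-a->q2 q2-b->q2 q2-c->q2

Count `b`s, saturating at 2: state q0 means no `b` yet, q1 means one `b` seen, q2 means more than one. Each `b` increments (capped at q2); other symbols loop. Accept from {q0, q1}.
3 states suffice.
        a   b   c  
>* q0   q0  q1  q0 
 * q1   q1  q2  q1 
   q2   q2  q2  q2 
(> = start, * = accepting)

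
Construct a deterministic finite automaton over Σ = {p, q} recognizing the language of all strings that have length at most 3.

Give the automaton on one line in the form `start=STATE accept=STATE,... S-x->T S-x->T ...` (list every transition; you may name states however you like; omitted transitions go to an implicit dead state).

start=s0 accept=s0,s1,s2,s3 s0-p->s1 s0-q->s1 s1-p->s2 s1-q->s2 s2-p->s3 s2-q->s3 s3-p->s4 s3-q->s4 s4-p->s4 s4-q->s4

Count input length up to 4: every symbol moves from s0 toward s4, which means 'more than 3' and absorbs. Accept from {s0, s1, s2, s3}.
5 states suffice.
        p   q  
>* s0   s1  s1 
 * s1   s2  s2 
 * s2   s3  s3 
 * s3   s4  s4 
   s4   s4  s4 
(> = start, * = accepting)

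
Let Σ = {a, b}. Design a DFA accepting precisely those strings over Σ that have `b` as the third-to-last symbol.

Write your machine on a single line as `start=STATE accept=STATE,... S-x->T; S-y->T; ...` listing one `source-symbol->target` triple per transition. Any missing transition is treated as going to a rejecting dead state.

Because acceptance depends on a position counted from the end, the machine has to buffer the most recent 3 symbols. Make each state the string of the last up-to-3 symbols read; on input `x` shift the window left and append `x`. Accept when the buffered window has length 3 and begins with `b`.
A 15-state machine:
          a    b  
>  q0     q1   q2 
   q1     q3   q4 
   q2     q5   q6 
   q3     q7   q8 
   q4     q9  q10 
   q5    q11  q12 
   q6    q13  q14 
   q7     q7   q8 
   q8     q9  q10 
   q9    q11  q12 
   q10   q13  q14 
 * q11    q7   q8 
 * q12    q9  q10 
 * q13   q11  q12 
 * q14   q13  q14 
(> = start, * = accepting)

start=q0; accept=q11,q12,q13,q14; q0-a->q1; q0-b->q2; q1-a->q3; q1-b->q4; q2-a->q5; q2-b->q6; q3-a->q7; q3-b->q8; q4-a->q9; q4-b->q10; q5-a->q11; q5-b->q12; q6-a->q13; q6-b->q14; q7-a->q7; q7-b->q8; q8-a->q9; q8-b->q10; q9-a->q11; q9-b->q12; q10-a->q13; q10-b->q14; q11-a->q7; q11-b->q8; q12-a->q9; q12-b->q10; q13-a->q11; q13-b->q12; q14-a->q13; q14-b->q14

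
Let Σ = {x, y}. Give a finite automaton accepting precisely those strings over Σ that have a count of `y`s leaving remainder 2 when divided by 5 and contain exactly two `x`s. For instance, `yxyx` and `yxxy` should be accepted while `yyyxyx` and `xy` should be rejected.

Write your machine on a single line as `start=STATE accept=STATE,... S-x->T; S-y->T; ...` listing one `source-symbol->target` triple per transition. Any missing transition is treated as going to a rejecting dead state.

Build one automaton per condition and run them in lockstep. One (5 states) tracks the count of `y`s modulo 5; the other (4 states) tracks the count of `x`s, saturating at 3. Each combined state is a pair, one component from each; accept when both components accept. Minimizing collapses redundant product states.
With 16 states:
          x    y  
>  q0     q1   q2 
   q1     q3   q4 
   q2     q4   q5 
   q3     q6   q7 
   q4     q7   q8 
   q5     q8   q9 
   q6     q6   q6 
   q7     q6  q10 
   q8    q10  q11 
   q9    q11  q12 
 * q10    q6  q13 
   q11   q13  q14 
   q12   q14   q0 
   q13    q6  q15 
   q14   q15   q1 
   q15    q6   q3 
(> = start, * = accepting)

start=q0; accept=q10; q0-x->q1; q0-y->q2; q1-x->q3; q1-y->q4; q2-x->q4; q2-y->q5; q3-x->q6; q3-y->q7; q4-x->q7; q4-y->q8; q5-x->q8; q5-y->q9; q6-x->q6; q6-y->q6; q7-x->q6; q7-y->q10; q8-x->q10; q8-y->q11; q9-x->q11; q9-y->q12; q10-x->q6; q10-y->q13; q11-x->q13; q11-y->q14; q12-x->q14; q12-y->q0; q13-x->q6; q13-y->q15; q14-x->q15; q14-y->q1; q15-x->q6; q15-y->q3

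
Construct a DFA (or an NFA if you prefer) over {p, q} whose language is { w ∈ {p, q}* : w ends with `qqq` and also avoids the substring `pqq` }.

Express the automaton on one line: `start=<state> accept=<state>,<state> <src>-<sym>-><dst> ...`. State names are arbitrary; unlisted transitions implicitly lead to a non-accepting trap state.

start=s0 accept=s4 s0-p->s1 s0-q->s2 s1-p->s1 s1-q->s1 s2-p->s1 s2-q->s3 s3-p->s1 s3-q->s4 s4-p->s1 s4-q->s4

Run two small machines in parallel and take their product. One (4 states) tracks how much of the suffix `qqq` has currently been matched; the other (4 states) tracks partial matches of the forbidden pattern `pqq`. Each combined state is a pair, one component from each; accept when both components accept. After merging equivalent states the machine shrinks.
5 states suffice.
        p   q  
>  s0   s1  s2 
   s1   s1  s1 
   s2   s1  s3 
   s3   s1  s4 
 * s4   s1  s4 
(> = start, * = accepting)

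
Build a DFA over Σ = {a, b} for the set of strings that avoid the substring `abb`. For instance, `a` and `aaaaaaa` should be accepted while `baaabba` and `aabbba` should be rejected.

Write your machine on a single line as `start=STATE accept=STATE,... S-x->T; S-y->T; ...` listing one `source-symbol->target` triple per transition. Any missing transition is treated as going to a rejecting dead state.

start=s0; accept=s0,s1,s2; s0-a->s1; s0-b->s0; s1-a->s1; s1-b->s2; s2-a->s1; s2-b->s3; s3-a->s3; s3-b->s3

Track partial matches of the forbidden pattern `abb`. State s3 is a dead state reached once `abb` has occurred; every other state accepts. s0 means no part of `abb` is currently matched.
With 4 states:
        a   b  
>* s0   s1  s0 
 * s1   s1  s2 
 * s2   s1  s3 
   s3   s3  s3 
(> = start, * = accepting)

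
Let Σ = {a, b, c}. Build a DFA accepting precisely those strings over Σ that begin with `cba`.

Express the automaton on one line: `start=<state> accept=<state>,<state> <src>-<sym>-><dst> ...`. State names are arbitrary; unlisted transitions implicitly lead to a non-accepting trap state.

Check the first 3 symbols one by one: q0 through q2 record how many have matched `cba` so far; any wrong symbol goes to the dead state q4. After all 3 match we enter the accepting sink q3.
A 5-state machine:
        a   b   c  
>  q0   q4  q4  q1 
   q1   q4  q2  q4 
   q2   q3  q4  q4 
 * q3   q3  q3  q3 
   q4   q4  q4  q4 
(> = start, * = accepting)

start=q0 accept=q3 q0-a->q4 q0-b->q4 q0-c->q1 q1-a->q4 q1-b->q2 q1-c->q4 q2-a->q3 q2-b->q4 q2-c->q4 q3-a->q3 q3-b->q3 q3-c->q3 q4-a->q4 q4-b->q4 q4-c->q4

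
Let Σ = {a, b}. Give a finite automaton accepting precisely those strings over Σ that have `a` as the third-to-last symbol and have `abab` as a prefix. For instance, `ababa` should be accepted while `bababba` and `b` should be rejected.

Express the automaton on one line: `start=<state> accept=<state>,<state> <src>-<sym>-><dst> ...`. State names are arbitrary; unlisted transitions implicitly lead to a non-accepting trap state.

Handle the two conditions separately and then intersect. One (15 states) tracks the last 3 symbols read; the other (6 states) tracks whether the input so far still matches the prefix `abab`. Each combined state is a pair, one component from each; accept when both components accept. Equivalent product states are then merged.
          a    b  
>  q0     q1   q2 
   q1     q2   q3 
   q2     q2   q2 
   q3     q4   q2 
   q4     q2   q5 
   q5     q6   q7 
 * q6     q8   q5 
 * q7     q9  q10 
   q8    q11  q12 
   q9     q8   q5 
   q10    q9  q10 
 * q11   q11  q12 
 * q12    q6   q7 
(> = start, * = accepting)

start=q0 accept=q6,q7,q11,q12 q0-a->q1 q0-b->q2 q1-a->q2 q1-b->q3 q2-a->q2 q2-b->q2 q3-a->q4 q3-b->q2 q4-a->q2 q4-b->q5 q5-a->q6 q5-b->q7 q6-a->q8 q6-b->q5 q7-a->q9 q7-b->q10 q8-a->q11 q8-b->q12 q9-a->q8 q9-b->q5 q10-a->q9 q10-b->q10 q11-a->q11 q11-b->q12 q12-a->q6 q12-b->q7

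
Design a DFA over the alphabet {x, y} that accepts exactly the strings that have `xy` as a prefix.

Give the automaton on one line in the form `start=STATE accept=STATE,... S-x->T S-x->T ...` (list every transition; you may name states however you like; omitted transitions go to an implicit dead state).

start=q0 accept=q2 q0-x->q1 q0-y->q3 q1-x->q3 q1-y->q2 q2-x->q2 q2-y->q2 q3-x->q3 q3-y->q3

Walk along `xy` while the input agrees: from q0 take `x` to q1, and so on. Any deviation drops to the rejecting sink q3. Once q2 is reached the prefix is confirmed and every continuation is accepted.
With 4 states:
        x   y  
>  q0   q1  q3 
   q1   q3  q2 
 * q2   q2  q2 
   q3   q3  q3 
(> = start, * = accepting)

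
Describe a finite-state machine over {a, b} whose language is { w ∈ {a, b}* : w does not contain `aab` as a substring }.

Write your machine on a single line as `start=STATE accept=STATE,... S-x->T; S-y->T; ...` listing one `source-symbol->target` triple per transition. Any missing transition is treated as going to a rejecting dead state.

start=q0; accept=q0,q1,q2; q0-a->q1; q0-b->q0; q1-a->q2; q1-b->q0; q2-a->q2; q2-b->q3; q3-a->q3; q3-b->q3

Track partial matches of the forbidden pattern `aab`. State q3 is a dead state reached once `aab` has occurred; every other state accepts. q0 means no part of `aab` is currently matched.
A 4-state machine:
        a   b  
>* q0   q1  q0 
 * q1   q2  q0 
 * q2   q2  q3 
   q3   q3  q3 
(> = start, * = accepting)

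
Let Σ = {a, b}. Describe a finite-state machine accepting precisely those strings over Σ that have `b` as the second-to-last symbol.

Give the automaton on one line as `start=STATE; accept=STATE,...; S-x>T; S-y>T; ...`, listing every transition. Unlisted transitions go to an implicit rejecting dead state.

start=q0; accept=q5,q6; q0-a>q1; q0-b>q2; q1-a>q3; q1-b>q4; q2-a>q5; q2-b>q6; q3-a>q3; q3-b>q4; q4-a>q5; q4-b>q6; q5-a>q3; q5-b>q4; q6-a>q5; q6-b>q6

A DFA must remember the last 2 symbols (since which symbol is second-to-last isn't known until the input ends). Use one state per possible window of the last ≤2 symbols; accept from those whose window starts with `b`.
7 states suffice.
        a   b  
>  q0   q1  q2 
   q1   q3  q4 
   q2   q5  q6 
   q3   q3  q4 
   q4   q5  q6 
 * q5   q3  q4 
 * q6   q5  q6 
(> = start, * = accepting)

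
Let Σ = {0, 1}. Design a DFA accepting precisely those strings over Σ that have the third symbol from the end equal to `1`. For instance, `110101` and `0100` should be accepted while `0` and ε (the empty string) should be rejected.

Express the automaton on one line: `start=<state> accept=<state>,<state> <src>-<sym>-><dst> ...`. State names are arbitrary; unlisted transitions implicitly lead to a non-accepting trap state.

start=A accept=L,M,N,O A-0->B A-1->C B-0->D B-1->E C-0->F C-1->G D-0->H D-1->I E-0->J E-1->K F-0->L F-1->M G-0->N G-1->O H-0->H H-1->I I-0->J I-1->K J-0->L J-1->M K-0->N K-1->O L-0->H L-1->I M-0->J M-1->K N-0->L N-1->M O-0->N O-1->O

A DFA must remember the last 3 symbols (since which symbol is third-to-last isn't known until the input ends). Use one state per possible window of the last ≤3 symbols; accept from those whose window starts with `1`.
15 states suffice.
       0  1 
>  A   B  C 
   B   D  E 
   C   F  G 
   D   H  I 
   E   J  K 
   F   L  M 
   G   N  O 
   H   H  I 
   I   J  K 
   J   L  M 
   K   N  O 
 * L   H  I 
 * M   J  K 
 * N   L  M 
 * O   N  O 
(> = start, * = accepting)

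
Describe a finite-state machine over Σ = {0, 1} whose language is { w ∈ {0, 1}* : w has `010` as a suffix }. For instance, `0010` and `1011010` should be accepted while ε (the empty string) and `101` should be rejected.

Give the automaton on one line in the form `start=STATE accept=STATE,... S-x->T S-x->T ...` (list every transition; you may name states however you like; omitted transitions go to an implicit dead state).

Let each state record the length of the longest suffix of the input read so far that is also a prefix of `010`. s1 means the last symbol is `0`; s2 means the last 2 symbols are `01`; s3 means the last 3 symbols are `010`. Accept only at s3, where the string currently ends in `010`.
4 states suffice.
        0   1  
>  s0   s1  s0 
   s1   s1  s2 
   s2   s3  s0 
 * s3   s1  s2 
(> = start, * = accepting)

start=s0 accept=s3 s0-0->s1 s0-1->s0 s1-0->s1 s1-1->s2 s2-0->s3 s2-1->s0 s3-0->s1 s3-1->s2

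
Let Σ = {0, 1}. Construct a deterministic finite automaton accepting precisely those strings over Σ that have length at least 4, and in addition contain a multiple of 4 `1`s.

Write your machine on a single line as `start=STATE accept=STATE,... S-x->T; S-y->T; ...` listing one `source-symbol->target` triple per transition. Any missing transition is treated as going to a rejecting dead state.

start=S0; accept=S7; S0-0->S1; S0-1->S2; S1-0->S3; S1-1->S2; S2-0->S2; S2-1->S4; S3-0->S5; S3-1->S2; S4-0->S4; S4-1->S6; S5-0->S7; S5-1->S2; S6-0->S6; S6-1->S7; S7-0->S7; S7-1->S2

Handle the two conditions separately and then intersect. One (6 states) tracks the input length, saturating at 5; the other (4 states) tracks the count of `1`s modulo 4. Each combined state is a pair, one component from each; accept when both components accept. After merging equivalent states the machine shrinks.
With 8 states:
        0   1  
>  S0   S1  S2 
   S1   S3  S2 
   S2   S2  S4 
   S3   S5  S2 
   S4   S4  S6 
   S5   S7  S2 
   S6   S6  S7 
 * S7   S7  S2 
(> = start, * = accepting)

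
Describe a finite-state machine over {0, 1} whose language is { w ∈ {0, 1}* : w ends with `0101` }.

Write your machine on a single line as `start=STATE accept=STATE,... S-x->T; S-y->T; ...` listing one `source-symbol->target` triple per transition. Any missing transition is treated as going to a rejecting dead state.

Let each state record the length of the longest suffix of the input read so far that is also a prefix of `0101`. B means the last symbol is `0`; C means the last 2 symbols are `01`; D means the last 3 symbols are `010`; E means the last 4 symbols are `0101`. Accept only at E, where the string currently ends in `0101`.
       0  1 
>  A   B  A 
   B   B  C 
   C   D  A 
   D   B  E 
 * E   D  A 
(> = start, * = accepting)

start=A; accept=E; A-0->B; A-1->A; B-0->B; B-1->C; C-0->D; C-1->A; D-0->B; D-1->E; E-0->D; E-1->A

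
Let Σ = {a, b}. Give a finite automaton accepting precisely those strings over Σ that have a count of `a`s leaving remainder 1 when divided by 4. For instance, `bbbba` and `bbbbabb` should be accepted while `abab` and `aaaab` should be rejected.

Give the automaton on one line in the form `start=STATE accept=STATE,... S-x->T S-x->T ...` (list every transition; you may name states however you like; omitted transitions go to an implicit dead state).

start=q0 accept=q1 q0-a->q1 q0-b->q0 q1-a->q2 q1-b->q1 q2-a->q3 q2-b->q2 q3-a->q0 q3-b->q3

The only thing that matters is how many `a`s have appeared, reduced mod 4. Use one state per residue: q0 for 0, …, q3 for 3. Reading `a` moves to the next residue; anything else stays put. q1 is accepting.
4 states suffice.
        a   b  
>  q0   q1  q0 
 * q1   q2  q1 
   q2   q3  q2 
   q3   q0  q3 
(> = start, * = accepting)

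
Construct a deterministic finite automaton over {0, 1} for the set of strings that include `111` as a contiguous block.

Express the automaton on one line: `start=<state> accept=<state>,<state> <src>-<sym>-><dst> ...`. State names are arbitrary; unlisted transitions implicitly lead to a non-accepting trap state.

Track how much of `111` has been matched so far: state s0 is no progress, s3 is the absorbing accept state reached once `111` has occurred. Intermediate states record partial matches; on a mismatch, fall back to the longest reusable overlap.
        0   1  
>  s0   s0  s1 
   s1   s0  s2 
   s2   s0  s3 
 * s3   s3  s3 
(> = start, * = accepting)

start=s0 accept=s3 s0-0->s0 s0-1->s1 s1-0->s0 s1-1->s2 s2-0->s0 s2-1->s3 s3-0->s3 s3-1->s3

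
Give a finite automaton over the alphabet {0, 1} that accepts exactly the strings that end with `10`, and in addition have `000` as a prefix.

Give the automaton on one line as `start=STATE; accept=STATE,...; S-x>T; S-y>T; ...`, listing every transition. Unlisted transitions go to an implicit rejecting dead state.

Build one automaton per condition and run them in lockstep. One (3 states) tracks how much of the suffix `10` has currently been matched; the other (5 states) tracks whether the input so far still matches the prefix `000`. Each combined state is a pair, one component from each; accept when both components accept. Minimizing collapses redundant product states.
7 states suffice.
        0   1  
>  q0   q1  q2 
   q1   q3  q2 
   q2   q2  q2 
   q3   q4  q2 
   q4   q4  q5 
   q5   q6  q5 
 * q6   q4  q5 
(> = start, * = accepting)

start=q0; accept=q6; q0-0>q1; q0-1>q2; q1-0>q3; q1-1>q2; q2-0>q2; q2-1>q2; q3-0>q4; q3-1>q2; q4-0>q4; q4-1>q5; q5-0>q6; q5-1>q5; q6-0>q4; q6-1>q5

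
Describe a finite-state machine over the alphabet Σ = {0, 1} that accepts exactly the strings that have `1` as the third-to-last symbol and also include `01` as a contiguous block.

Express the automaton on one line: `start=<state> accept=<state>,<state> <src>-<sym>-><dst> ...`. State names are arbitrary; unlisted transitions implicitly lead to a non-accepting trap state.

Run two small machines in parallel and take their product. One (15 states) tracks the last 3 symbols read; the other (3 states) tracks whether and how much of `01` has been seen. Each combined state is a pair, one component from each; accept when both components accept. Minimizing collapses redundant product states.
          0    1  
>  S0     S1   S2 
   S1     S1   S3 
   S2     S4   S2 
   S3     S5   S6 
   S4     S1   S7 
   S5     S8   S7 
   S6     S9  S10 
 * S7     S5   S6 
 * S8     S1   S3 
 * S9     S8   S7 
 * S10    S9  S10 
(> = start, * = accepting)

start=S0 accept=S7,S8,S9,S10 S0-0->S1 S0-1->S2 S1-0->S1 S1-1->S3 S2-0->S4 S2-1->S2 S3-0->S5 S3-1->S6 S4-0->S1 S4-1->S7 S5-0->S8 S5-1->S7 S6-0->S9 S6-1->S10 S7-0->S5 S7-1->S6 S8-0->S1 S8-1->S3 S9-0->S8 S9-1->S7 S10-0->S9 S10-1->S10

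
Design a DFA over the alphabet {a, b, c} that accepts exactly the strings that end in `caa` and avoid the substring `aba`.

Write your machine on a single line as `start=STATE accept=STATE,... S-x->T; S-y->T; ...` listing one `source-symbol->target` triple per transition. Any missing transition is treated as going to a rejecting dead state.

start=q0; accept=q6; q0-a->q1; q0-b->q0; q0-c->q2; q1-a->q1; q1-b->q3; q1-c->q2; q2-a->q4; q2-b->q0; q2-c->q2; q3-a->q5; q3-b->q0; q3-c->q2; q4-a->q6; q4-b->q3; q4-c->q2; q5-a->q5; q5-b->q5; q5-c->q7; q6-a->q1; q6-b->q3; q6-c->q2; q7-a->q8; q7-b->q5; q7-c->q7; q8-a->q9; q8-b->q5; q8-c->q7; q9-a->q5; q9-b->q5; q9-c->q7

Run two small machines in parallel and take their product. One (4 states) tracks how much of the suffix `caa` has currently been matched; the other (4 states) tracks partial matches of the forbidden pattern `aba`. Each combined state is a pair, one component from each; accept when both components accept.
A 10-state machine:
        a   b   c  
>  q0   q1  q0  q2 
   q1   q1  q3  q2 
   q2   q4  q0  q2 
   q3   q5  q0  q2 
   q4   q6  q3  q2 
   q5   q5  q5  q7 
 * q6   q1  q3  q2 
   q7   q8  q5  q7 
   q8   q9  q5  q7 
   q9   q5  q5  q7 
(> = start, * = accepting)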